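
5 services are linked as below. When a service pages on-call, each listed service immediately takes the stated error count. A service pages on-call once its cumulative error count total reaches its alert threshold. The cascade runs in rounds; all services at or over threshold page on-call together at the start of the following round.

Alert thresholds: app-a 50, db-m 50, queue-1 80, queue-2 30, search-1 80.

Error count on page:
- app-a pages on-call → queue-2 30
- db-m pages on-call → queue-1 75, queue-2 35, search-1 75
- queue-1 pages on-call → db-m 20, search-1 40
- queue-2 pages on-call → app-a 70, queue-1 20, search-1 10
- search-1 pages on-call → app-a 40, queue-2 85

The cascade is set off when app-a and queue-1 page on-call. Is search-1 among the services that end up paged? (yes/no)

no

Round 1 — app-a, queue-1 page on-call (initial).
  db-m: +20 → 20 < 50
  queue-2: +30 → 30 ≥ 30
  search-1: +40 → 40 < 80
Round 2 — queue-2 pages on-call.
  search-1: +10 → 50 < 80
No further pages.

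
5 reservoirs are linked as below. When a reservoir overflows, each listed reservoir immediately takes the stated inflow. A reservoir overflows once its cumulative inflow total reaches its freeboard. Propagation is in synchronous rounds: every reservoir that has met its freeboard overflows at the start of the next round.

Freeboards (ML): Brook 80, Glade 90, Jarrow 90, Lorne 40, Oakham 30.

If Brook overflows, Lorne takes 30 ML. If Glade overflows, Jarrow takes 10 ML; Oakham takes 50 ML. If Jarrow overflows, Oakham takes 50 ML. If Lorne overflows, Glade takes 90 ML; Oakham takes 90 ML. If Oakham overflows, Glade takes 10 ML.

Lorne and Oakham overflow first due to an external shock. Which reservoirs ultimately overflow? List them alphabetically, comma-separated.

Round 1 — Lorne, Oakham overflow (initial).
  Glade: +90+10 → 100 ≥ 90
Round 2 — Glade overflows.
  Jarrow: +10 → 10 < 90
No further overflows.

Glade, Lorne, Oakham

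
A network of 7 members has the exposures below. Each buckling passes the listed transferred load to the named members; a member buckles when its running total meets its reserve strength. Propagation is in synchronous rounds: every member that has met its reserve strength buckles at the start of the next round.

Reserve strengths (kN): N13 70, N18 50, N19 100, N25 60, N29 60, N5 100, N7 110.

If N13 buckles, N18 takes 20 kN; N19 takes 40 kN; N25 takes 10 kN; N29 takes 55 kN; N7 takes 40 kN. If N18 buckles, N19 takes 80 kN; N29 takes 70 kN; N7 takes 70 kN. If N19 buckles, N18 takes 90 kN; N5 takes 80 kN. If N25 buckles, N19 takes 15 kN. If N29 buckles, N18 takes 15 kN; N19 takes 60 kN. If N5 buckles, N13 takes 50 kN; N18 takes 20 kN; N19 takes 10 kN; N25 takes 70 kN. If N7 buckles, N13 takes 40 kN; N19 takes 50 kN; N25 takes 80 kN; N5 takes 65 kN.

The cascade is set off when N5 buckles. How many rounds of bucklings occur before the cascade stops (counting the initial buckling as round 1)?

Round 1 — N5 buckles (initial).
  N13: +50 → 50 < 70
  N18: +20 → 20 < 50
  N19: +10 → 10 < 100
  N25: +70 → 70 ≥ 60
Round 2 — N25 buckles.
  N19: +15 → 25 < 100
No further bucklings.

2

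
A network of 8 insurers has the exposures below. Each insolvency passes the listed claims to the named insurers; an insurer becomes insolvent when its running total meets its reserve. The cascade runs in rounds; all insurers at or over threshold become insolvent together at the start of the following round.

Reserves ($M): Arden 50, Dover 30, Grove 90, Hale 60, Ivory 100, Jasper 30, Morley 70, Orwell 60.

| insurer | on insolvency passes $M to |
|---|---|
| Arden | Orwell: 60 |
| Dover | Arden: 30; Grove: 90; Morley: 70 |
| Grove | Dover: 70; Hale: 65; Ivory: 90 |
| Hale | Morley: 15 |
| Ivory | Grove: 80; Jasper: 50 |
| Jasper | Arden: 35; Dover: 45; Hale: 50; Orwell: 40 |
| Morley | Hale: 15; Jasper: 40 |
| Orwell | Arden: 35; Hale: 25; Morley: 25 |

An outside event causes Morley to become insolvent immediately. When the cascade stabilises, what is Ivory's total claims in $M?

90

Round 1 — Morley becomes insolvent (initial).
  Hale: +15 → 15 < 60
  Jasper: +40 → 40 ≥ 30
Round 2 — Jasper becomes insolvent.
  Arden: +35 → 35 < 50
  Dover: +45 → 45 ≥ 30
  Hale: +50 → 65 ≥ 60
  Orwell: +40 → 40 < 60
Round 3 — Dover, Hale become insolvent.
  Arden: +30 → 65 ≥ 50
  Grove: +90 → 90 ≥ 90
Round 4 — Arden, Grove become insolvent.
  Ivory: +90 → 90 < 100
  Orwell: +60 → 100 ≥ 60
Round 5 — Orwell becomes insolvent.
No further insolvencies.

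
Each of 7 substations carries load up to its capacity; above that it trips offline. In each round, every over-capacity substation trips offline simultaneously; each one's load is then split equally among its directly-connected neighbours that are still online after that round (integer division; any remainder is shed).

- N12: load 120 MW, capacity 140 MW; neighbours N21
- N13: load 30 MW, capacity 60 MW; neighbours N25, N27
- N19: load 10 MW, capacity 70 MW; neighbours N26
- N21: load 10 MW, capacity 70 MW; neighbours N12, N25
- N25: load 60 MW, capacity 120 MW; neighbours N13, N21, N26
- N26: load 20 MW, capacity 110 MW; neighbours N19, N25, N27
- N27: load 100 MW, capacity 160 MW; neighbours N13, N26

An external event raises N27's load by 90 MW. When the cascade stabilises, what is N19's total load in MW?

67

Round 1 — N27 at 190 > 160. N27 trips offline.
  N27 sheds 190 MW to N13, N26: 95 each.
    N13: 30+95 = 125 > 60
    N26: 20+95 = 115 > 110
Round 2 — N13, N26 trip offline.
  N13 sheds 125 MW to N25: 125 each.
    N25: 60+125 = 185 > 120
  N26 sheds 115 MW to N19, N25: 57 each (1 lost).
    N19: 10+57 = 67 ≤ 70
    N25: 185+57 = 242 > 120
Round 3 — N25 trips offline.
  N25 sheds 242 MW to N21: 242 each.
    N21: 10+242 = 252 > 70
Round 4 — N21 trips offline.
  N21 sheds 252 MW to N12: 252 each.
    N12: 120+252 = 372 > 140
Round 5 — N12 trips offline.
  N12 sheds 372 MW: no online neighbours, lost.
No further trips.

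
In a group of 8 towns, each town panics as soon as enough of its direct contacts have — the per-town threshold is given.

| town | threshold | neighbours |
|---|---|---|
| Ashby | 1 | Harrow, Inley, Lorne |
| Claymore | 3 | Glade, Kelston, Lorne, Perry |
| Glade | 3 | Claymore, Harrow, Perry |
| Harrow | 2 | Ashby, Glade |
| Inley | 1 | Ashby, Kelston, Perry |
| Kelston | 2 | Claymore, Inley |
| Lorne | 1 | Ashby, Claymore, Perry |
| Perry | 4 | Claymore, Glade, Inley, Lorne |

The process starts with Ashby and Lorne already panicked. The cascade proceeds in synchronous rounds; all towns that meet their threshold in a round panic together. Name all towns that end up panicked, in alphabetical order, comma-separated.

Ashby, Inley, Lorne

Round 1 — Ashby, Lorne panic (initial).
Round 2 — checking thresholds:
  Claymore: 1 of 4 neighbours < 3, below threshold.
  Harrow: 1 of 2 neighbours < 2, below threshold.
  Inley: 1 of 3 neighbours ≥ 1, panics.
  Perry: 1 of 4 neighbours < 4, below threshold.
Round 3 — no new panics; cascade stops.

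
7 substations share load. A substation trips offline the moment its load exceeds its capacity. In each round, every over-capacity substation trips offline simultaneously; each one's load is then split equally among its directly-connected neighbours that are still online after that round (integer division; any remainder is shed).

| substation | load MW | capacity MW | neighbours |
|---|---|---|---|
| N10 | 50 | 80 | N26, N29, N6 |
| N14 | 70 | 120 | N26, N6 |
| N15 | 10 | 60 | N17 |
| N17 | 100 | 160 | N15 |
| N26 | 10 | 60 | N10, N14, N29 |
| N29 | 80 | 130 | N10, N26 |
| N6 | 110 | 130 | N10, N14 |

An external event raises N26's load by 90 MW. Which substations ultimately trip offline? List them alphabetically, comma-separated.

N10, N14, N26, N29, N6

Round 1 — N26 at 100 > 60. N26 trips offline.
  N26 sheds 100 MW to N10, N14, N29: 33 each (1 lost).
    N10: 50+33 = 83 > 80
    N14: 70+33 = 103 ≤ 120
    N29: 80+33 = 113 ≤ 130
Round 2 — N10 trips offline.
  N10 sheds 83 MW to N29, N6: 41 each (1 lost).
    N29: 113+41 = 154 > 130
    N6: 110+41 = 151 > 130
Round 3 — N29, N6 trip offline.
  N29 sheds 154 MW: no online neighbours, lost.
  N6 sheds 151 MW to N14: 151 each.
    N14: 103+151 = 254 > 120
Round 4 — N14 trips offline.
  N14 sheds 254 MW: no online neighbours, lost.
No further trips.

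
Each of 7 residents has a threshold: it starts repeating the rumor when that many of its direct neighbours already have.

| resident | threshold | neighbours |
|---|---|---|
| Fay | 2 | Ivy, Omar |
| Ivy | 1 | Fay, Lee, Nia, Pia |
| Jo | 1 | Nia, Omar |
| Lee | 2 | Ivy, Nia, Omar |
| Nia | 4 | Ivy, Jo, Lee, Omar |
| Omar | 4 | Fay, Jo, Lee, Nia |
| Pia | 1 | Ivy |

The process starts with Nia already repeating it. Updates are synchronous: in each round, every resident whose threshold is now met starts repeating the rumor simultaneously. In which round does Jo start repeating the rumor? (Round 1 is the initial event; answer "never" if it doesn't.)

Round 1 — Nia starts repeating the rumor (initial).
Round 2 — checking thresholds:
  Ivy: 1 of 4 neighbours ≥ 1, starts repeating the rumor.
  Jo: 1 of 2 neighbours ≥ 1, starts repeating the rumor.
  Lee: 1 of 3 neighbours < 2, below threshold.
  Omar: 1 of 4 neighbours < 4, below threshold.
Round 3 — checking thresholds:
  Fay: 1 of 2 neighbours < 2, below threshold.
  Lee: 2 of 3 neighbours ≥ 2, starts repeating the rumor.
  Omar: 2 of 4 neighbours < 4, below threshold.
  Pia: 1 of 1 neighbours ≥ 1, starts repeating the rumor.
Round 4 — no new spreads; cascade stops.

2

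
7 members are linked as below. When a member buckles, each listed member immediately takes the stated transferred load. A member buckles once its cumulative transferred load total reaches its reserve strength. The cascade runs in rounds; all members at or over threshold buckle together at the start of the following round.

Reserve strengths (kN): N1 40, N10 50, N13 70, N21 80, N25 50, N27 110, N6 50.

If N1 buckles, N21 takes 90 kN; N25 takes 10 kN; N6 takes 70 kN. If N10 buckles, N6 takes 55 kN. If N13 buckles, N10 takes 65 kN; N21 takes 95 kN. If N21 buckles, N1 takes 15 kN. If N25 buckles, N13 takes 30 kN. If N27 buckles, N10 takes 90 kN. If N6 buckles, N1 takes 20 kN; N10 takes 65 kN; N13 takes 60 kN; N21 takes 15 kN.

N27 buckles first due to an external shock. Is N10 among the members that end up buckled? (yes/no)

Round 1 — N27 buckles (initial).
  N10: +90 → 90 ≥ 50
Round 2 — N10 buckles.
  N6: +55 → 55 ≥ 50
Round 3 — N6 buckles.
  N1: +20 → 20 < 40
  N13: +60 → 60 < 70
  N21: +15 → 15 < 80
No further bucklings.

yes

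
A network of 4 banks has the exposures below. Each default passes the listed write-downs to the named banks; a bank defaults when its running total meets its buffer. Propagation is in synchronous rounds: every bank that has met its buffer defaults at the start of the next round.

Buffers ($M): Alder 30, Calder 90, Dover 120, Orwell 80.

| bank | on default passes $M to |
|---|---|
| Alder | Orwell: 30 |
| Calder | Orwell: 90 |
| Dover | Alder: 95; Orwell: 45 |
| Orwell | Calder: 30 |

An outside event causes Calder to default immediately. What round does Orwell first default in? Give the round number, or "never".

Round 1 — Calder defaults (initial).
  Orwell: +90 → 90 ≥ 80
Round 2 — Orwell defaults.
No further defaults.

2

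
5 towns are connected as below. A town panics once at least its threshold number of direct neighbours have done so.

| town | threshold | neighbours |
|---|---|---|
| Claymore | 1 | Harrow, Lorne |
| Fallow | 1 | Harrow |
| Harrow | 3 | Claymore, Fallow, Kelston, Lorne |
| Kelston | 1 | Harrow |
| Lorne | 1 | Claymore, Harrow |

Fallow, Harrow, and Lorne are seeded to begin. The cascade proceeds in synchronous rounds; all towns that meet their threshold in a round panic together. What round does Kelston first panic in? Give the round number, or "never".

2

Round 1 — Fallow, Harrow, Lorne panic (initial).
Round 2 — checking thresholds:
  Claymore: 2 of 2 neighbours ≥ 1, panics.
  Kelston: 1 of 1 neighbours ≥ 1, panics.
Round 3 — no new panics; cascade stops.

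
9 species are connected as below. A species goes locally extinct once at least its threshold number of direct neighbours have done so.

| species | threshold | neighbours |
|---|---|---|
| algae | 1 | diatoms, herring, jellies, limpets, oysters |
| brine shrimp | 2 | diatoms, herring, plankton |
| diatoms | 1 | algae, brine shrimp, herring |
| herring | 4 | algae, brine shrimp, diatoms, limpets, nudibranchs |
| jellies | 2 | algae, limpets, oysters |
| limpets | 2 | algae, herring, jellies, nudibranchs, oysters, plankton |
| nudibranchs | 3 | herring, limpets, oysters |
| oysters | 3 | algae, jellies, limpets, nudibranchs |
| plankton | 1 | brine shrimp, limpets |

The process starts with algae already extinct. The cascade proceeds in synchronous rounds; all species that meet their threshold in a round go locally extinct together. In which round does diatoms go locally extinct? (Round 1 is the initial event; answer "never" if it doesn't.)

Round 1 — algae goes locally extinct (initial).
Round 2 — checking thresholds:
  diatoms: 1 of 3 neighbours ≥ 1, goes locally extinct.
  herring: 1 of 5 neighbours < 4, holds.
  jellies: 1 of 3 neighbours < 2, holds.
  limpets: 1 of 6 neighbours < 2, holds.
  oysters: 1 of 4 neighbours < 3, holds.
Round 3 — no new extinctions; cascade stops.

2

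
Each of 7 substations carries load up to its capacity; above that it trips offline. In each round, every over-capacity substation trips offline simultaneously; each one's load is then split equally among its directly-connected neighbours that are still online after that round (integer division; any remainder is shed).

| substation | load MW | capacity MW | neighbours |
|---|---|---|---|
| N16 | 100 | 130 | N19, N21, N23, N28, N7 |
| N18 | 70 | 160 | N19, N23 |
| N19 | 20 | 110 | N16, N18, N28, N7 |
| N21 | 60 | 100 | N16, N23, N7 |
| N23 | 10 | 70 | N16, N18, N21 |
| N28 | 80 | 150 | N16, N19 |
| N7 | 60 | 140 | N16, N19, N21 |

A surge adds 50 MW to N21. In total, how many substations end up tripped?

3

Round 1 — N21 at 110 > 100. N21 trips offline.
  N21 sheds 110 MW to N16, N23, N7: 36 each (2 lost).
    N16: 100+36 = 136 > 130
    N23: 10+36 = 46 ≤ 70
    N7: 60+36 = 96 ≤ 140
Round 2 — N16 trips offline.
  N16 sheds 136 MW to N19, N23, N28, N7: 34 each.
    N19: 20+34 = 54 ≤ 110
    N23: 46+34 = 80 > 70
    N28: 80+34 = 114 ≤ 150
    N7: 96+34 = 130 ≤ 140
Round 3 — N23 trips offline.
  N23 sheds 80 MW to N18: 80 each.
    N18: 70+80 = 150 ≤ 160
No further trips.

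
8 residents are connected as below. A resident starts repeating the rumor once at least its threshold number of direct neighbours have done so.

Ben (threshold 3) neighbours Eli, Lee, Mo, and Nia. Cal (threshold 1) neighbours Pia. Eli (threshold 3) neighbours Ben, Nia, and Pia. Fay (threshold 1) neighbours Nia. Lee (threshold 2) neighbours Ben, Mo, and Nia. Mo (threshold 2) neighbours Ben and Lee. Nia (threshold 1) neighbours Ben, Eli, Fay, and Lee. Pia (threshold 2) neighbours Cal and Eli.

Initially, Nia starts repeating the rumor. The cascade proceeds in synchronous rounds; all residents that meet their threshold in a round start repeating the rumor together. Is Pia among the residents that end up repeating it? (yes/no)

no

Round 1 — Nia starts repeating the rumor (initial).
Round 2 — checking thresholds:
  Ben: 1 of 4 neighbours < 3, below threshold.
  Eli: 1 of 3 neighbours < 3, below threshold.
  Fay: 1 of 1 neighbours ≥ 1, starts repeating the rumor.
  Lee: 1 of 3 neighbours < 2, below threshold.
Round 3 — no new spreads; cascade stops.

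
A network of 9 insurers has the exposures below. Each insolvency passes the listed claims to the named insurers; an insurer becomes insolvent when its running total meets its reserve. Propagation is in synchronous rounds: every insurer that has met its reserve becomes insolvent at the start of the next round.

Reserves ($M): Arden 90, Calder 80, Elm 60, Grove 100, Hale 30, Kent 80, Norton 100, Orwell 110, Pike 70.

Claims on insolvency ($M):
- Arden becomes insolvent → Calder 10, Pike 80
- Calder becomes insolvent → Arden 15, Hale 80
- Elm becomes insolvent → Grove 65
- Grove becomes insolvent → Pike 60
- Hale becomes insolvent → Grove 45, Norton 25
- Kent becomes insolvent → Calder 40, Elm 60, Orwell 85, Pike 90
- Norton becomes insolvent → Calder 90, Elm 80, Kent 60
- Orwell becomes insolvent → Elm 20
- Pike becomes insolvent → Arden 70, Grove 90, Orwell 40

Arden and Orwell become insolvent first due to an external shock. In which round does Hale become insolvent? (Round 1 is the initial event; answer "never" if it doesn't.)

never

Round 1 — Arden, Orwell become insolvent (initial).
  Calder: +10 → 10 < 80
  Elm: +20 → 20 < 60
  Pike: +80 → 80 ≥ 70
Round 2 — Pike becomes insolvent.
  Grove: +90 → 90 < 100
No further insolvencies.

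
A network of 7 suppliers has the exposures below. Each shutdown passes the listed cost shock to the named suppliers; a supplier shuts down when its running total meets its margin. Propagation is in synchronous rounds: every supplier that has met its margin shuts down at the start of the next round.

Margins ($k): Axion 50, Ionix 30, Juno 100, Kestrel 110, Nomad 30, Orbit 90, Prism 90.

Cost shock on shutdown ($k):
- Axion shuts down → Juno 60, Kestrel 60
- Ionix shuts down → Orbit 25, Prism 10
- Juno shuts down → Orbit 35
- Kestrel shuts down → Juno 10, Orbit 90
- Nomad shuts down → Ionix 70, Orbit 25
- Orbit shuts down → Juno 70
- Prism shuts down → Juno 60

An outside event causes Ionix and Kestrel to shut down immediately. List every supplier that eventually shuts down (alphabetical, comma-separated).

Round 1 — Ionix, Kestrel shut down (initial).
  Juno: +10 → 10 < 100
  Orbit: +25+90 → 115 ≥ 90
  Prism: +10 → 10 < 90
Round 2 — Orbit shuts down.
  Juno: +70 → 80 < 100
No further shutdowns.

Ionix, Kestrel, Orbit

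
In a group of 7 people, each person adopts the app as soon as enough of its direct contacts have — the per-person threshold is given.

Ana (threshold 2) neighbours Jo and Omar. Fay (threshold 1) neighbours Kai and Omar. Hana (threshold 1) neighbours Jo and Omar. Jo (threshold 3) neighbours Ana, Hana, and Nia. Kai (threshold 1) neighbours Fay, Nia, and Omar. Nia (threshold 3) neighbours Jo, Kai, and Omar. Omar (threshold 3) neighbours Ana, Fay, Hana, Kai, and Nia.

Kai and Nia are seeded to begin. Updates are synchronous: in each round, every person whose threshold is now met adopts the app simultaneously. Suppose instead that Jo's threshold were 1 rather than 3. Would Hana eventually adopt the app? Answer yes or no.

yes

With Jo's threshold at 1:
Round 1 — Kai, Nia adopt the app (initial).
Round 2 — checking thresholds:
  Fay: 1 of 2 neighbours ≥ 1, adopts the app.
  Jo: 1 of 3 neighbours ≥ 1, adopts the app.
  Omar: 2 of 5 neighbours < 3, not yet.
Round 3 — checking thresholds:
  Ana: 1 of 2 neighbours < 2, not yet.
  Hana: 1 of 2 neighbours ≥ 1, adopts the app.
  Omar: 3 of 5 neighbours ≥ 3, adopts the app.
Round 4 — checking thresholds:
  Ana: 2 of 2 neighbours ≥ 2, adopts the app.
Round 5 — no new adoptions; cascade stops.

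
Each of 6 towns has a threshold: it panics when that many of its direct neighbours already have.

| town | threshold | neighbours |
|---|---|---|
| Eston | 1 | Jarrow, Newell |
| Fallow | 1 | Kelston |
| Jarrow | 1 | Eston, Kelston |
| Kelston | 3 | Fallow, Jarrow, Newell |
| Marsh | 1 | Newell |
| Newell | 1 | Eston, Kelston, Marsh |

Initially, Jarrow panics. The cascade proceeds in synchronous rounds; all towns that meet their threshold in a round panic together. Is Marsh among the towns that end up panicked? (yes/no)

Round 1 — Jarrow panics (initial).
Round 2 — checking thresholds:
  Eston: 1 of 2 neighbours ≥ 1, panics.
  Kelston: 1 of 3 neighbours < 3, below threshold.
Round 3 — checking thresholds:
  Kelston: 1 of 3 neighbours < 3, below threshold.
  Newell: 1 of 3 neighbours ≥ 1, panics.
Round 4 — checking thresholds:
  Kelston: 2 of 3 neighbours < 3, below threshold.
  Marsh: 1 of 1 neighbours ≥ 1, panics.
Round 5 — no new panics; cascade stops.

yes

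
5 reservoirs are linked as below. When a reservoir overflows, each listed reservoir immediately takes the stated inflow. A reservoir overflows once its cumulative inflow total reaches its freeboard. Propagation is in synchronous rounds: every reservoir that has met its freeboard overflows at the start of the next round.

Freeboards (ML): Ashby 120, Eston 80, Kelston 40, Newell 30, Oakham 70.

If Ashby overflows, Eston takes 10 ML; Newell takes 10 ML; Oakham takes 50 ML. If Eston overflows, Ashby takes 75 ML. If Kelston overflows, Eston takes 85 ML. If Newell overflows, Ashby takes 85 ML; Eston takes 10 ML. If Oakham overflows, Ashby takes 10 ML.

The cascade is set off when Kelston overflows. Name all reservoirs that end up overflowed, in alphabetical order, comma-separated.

Eston, Kelston

Round 1 — Kelston overflows (initial).
  Eston: +85 → 85 ≥ 80
Round 2 — Eston overflows.
  Ashby: +75 → 75 < 120
No further overflows.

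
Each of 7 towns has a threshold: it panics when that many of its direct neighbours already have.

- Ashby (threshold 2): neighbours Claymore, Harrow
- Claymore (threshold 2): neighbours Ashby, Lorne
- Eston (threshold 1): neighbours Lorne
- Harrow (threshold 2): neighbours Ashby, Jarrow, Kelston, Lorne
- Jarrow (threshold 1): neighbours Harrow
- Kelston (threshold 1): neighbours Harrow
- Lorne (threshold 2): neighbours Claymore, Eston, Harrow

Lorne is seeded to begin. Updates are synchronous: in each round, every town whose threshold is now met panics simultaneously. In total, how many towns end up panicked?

2

Round 1 — Lorne panics (initial).
Round 2 — checking thresholds:
  Claymore: 1 of 2 neighbours < 2, not yet.
  Eston: 1 of 1 neighbours ≥ 1, panics.
  Harrow: 1 of 4 neighbours < 2, not yet.
Round 3 — no new panics; cascade stops.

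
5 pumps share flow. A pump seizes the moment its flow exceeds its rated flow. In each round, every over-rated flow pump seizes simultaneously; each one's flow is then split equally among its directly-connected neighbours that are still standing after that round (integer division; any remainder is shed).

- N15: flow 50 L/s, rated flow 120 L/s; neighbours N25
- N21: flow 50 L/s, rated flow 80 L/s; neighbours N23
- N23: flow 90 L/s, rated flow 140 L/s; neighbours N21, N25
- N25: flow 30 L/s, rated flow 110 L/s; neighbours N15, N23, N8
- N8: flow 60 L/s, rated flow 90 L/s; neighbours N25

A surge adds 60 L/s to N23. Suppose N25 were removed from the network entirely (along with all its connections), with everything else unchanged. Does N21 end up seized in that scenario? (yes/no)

yes

With N25 removed:
Round 1 — N23 at 150 > 140. N23 seizes.
  N23 sheds 150 L/s to N21: 150 each.
    N21: 50+150 = 200 > 80
Round 2 — N21 seizes.
  N21 sheds 200 L/s: no online neighbours, lost.
No further seizures.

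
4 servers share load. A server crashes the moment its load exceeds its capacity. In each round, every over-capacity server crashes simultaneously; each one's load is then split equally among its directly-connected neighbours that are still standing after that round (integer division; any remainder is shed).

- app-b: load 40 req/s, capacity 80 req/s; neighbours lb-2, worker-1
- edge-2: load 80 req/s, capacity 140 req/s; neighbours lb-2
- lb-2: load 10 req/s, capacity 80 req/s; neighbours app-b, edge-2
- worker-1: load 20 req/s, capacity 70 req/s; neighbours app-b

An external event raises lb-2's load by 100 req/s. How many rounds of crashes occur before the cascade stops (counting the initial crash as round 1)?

Round 1 — lb-2 at 110 > 80. lb-2 crashes.
  lb-2 sheds 110 req/s to app-b, edge-2: 55 each.
    app-b: 40+55 = 95 > 80
    edge-2: 80+55 = 135 ≤ 140
Round 2 — app-b crashes.
  app-b sheds 95 req/s to worker-1: 95 each.
    worker-1: 20+95 = 115 > 70
Round 3 — worker-1 crashes.
  worker-1 sheds 115 req/s: no online neighbours, lost.
No further crashes.

3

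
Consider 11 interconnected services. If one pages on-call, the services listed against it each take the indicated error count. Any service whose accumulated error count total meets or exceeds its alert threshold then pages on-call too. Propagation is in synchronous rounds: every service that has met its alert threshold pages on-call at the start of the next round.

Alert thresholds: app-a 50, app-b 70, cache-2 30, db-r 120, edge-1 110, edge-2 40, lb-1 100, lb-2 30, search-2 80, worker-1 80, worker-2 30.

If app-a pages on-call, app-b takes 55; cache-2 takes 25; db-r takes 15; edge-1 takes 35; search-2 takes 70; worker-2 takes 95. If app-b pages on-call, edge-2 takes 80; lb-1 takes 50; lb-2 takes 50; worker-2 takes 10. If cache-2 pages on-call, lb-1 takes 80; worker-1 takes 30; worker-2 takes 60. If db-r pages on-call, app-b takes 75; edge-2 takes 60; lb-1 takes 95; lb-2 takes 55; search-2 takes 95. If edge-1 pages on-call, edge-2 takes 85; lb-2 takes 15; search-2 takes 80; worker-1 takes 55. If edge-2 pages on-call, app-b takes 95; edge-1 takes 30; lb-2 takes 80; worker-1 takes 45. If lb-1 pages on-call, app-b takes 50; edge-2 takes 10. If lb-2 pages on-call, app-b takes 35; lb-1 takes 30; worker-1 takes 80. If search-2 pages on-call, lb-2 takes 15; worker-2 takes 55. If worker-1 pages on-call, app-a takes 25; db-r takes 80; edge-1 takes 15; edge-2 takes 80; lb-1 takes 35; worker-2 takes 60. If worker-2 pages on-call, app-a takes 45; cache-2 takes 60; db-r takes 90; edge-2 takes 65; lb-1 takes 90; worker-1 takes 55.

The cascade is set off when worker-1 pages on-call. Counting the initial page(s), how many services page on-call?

Round 1 — worker-1 pages on-call (initial).
  app-a: +25 → 25 < 50
  db-r: +80 → 80 < 120
  edge-1: +15 → 15 < 110
  edge-2: +80 → 80 ≥ 40
  lb-1: +35 → 35 < 100
  worker-2: +60 → 60 ≥ 30
Round 2 — edge-2, worker-2 page on-call.
  app-a: +45 → 70 ≥ 50
  app-b: +95 → 95 ≥ 70
  cache-2: +60 → 60 ≥ 30
  db-r: +90 → 170 ≥ 120
  edge-1: +30 → 45 < 110
  lb-1: +90 → 125 ≥ 100
  lb-2: +80 → 80 ≥ 30
Round 3 — app-a, app-b, cache-2, db-r, lb-1, lb-2 page on-call.
  edge-1: +35 → 80 < 110
  search-2: +70+95 → 165 ≥ 80
Round 4 — search-2 pages on-call.
No further pages.

10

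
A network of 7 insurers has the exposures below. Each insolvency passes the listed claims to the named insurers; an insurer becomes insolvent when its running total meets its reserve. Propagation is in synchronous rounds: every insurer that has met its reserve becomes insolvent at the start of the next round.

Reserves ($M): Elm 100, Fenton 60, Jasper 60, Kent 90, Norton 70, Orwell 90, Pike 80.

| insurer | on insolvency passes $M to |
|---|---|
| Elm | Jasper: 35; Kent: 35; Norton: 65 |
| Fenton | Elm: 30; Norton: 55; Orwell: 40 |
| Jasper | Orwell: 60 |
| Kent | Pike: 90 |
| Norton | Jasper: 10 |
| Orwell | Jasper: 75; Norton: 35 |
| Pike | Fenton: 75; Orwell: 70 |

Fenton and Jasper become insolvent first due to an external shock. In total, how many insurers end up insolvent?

4

Round 1 — Fenton, Jasper become insolvent (initial).
  Elm: +30 → 30 < 100
  Norton: +55 → 55 < 70
  Orwell: +40+60 → 100 ≥ 90
Round 2 — Orwell becomes insolvent.
  Norton: +35 → 90 ≥ 70
Round 3 — Norton becomes insolvent.
No further insolvencies.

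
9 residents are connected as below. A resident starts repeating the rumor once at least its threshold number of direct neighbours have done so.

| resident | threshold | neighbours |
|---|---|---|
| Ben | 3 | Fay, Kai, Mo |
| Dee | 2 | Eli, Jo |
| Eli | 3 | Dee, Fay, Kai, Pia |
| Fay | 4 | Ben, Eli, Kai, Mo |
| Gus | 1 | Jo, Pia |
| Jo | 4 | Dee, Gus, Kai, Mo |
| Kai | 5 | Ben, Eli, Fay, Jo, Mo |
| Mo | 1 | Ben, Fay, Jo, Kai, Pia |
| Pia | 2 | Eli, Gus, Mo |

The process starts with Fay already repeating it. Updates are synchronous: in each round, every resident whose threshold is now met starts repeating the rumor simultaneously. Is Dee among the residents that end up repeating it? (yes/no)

no

Round 1 — Fay starts repeating the rumor (initial).
Round 2 — checking thresholds:
  Ben: 1 of 3 neighbours < 3, below threshold.
  Eli: 1 of 4 neighbours < 3, below threshold.
  Kai: 1 of 5 neighbours < 5, below threshold.
  Mo: 1 of 5 neighbours ≥ 1, starts repeating the rumor.
Round 3 — no new spreads; cascade stops.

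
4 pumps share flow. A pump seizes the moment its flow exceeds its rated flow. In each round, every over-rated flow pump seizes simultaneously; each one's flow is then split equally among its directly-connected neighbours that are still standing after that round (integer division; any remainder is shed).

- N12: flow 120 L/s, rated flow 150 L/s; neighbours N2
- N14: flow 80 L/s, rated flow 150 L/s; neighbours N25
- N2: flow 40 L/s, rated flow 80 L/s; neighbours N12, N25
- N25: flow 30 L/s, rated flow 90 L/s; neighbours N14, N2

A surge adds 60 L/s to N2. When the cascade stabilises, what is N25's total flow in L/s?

80

Round 1 — N2 at 100 > 80. N2 seizes.
  N2 sheds 100 L/s to N12, N25: 50 each.
    N12: 120+50 = 170 > 150
    N25: 30+50 = 80 ≤ 90
Round 2 — N12 seizes.
  N12 sheds 170 L/s: no online neighbours, lost.
No further seizures.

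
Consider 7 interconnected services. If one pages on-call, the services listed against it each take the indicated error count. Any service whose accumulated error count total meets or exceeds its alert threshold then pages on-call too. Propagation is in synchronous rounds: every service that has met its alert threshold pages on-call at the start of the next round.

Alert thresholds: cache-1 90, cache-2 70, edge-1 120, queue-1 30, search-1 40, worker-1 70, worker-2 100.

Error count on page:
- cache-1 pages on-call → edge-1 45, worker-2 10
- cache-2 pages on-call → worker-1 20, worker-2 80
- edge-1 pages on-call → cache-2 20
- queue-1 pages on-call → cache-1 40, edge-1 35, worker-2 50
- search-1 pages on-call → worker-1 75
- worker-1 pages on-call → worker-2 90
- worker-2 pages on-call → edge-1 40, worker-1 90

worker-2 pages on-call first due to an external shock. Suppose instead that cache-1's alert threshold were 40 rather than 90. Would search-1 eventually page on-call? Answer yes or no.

With cache-1's alert threshold at 40:
Round 1 — worker-2 pages on-call (initial).
  edge-1: +40 → 40 < 120
  worker-1: +90 → 90 ≥ 70
Round 2 — worker-1 pages on-call.
No further pages.

no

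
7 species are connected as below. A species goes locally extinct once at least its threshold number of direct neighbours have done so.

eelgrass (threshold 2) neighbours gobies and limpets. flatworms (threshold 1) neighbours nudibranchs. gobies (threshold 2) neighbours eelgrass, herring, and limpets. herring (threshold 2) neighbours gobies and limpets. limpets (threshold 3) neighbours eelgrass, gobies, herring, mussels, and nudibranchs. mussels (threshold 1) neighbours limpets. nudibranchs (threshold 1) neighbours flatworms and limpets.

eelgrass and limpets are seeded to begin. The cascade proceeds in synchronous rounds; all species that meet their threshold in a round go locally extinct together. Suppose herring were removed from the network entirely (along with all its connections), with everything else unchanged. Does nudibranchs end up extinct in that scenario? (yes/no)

With herring removed:
Round 1 — eelgrass, limpets go locally extinct (initial).
Round 2 — checking thresholds:
  gobies: 2 of 2 neighbours ≥ 2, goes locally extinct.
  mussels: 1 of 1 neighbours ≥ 1, goes locally extinct.
  nudibranchs: 1 of 2 neighbours ≥ 1, goes locally extinct.
Round 3 — checking thresholds:
  flatworms: 1 of 1 neighbours ≥ 1, goes locally extinct.
Round 4 — no new extinctions; cascade stops.

yes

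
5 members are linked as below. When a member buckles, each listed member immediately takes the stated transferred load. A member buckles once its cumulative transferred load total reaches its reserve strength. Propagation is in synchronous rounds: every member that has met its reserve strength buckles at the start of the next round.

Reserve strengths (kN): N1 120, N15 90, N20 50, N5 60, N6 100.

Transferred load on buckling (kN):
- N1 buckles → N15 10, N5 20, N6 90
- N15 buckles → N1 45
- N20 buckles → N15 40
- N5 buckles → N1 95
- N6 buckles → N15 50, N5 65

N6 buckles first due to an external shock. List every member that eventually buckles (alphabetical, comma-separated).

N5, N6

Round 1 — N6 buckles (initial).
  N15: +50 → 50 < 90
  N5: +65 → 65 ≥ 60
Round 2 — N5 buckles.
  N1: +95 → 95 < 120
No further bucklings.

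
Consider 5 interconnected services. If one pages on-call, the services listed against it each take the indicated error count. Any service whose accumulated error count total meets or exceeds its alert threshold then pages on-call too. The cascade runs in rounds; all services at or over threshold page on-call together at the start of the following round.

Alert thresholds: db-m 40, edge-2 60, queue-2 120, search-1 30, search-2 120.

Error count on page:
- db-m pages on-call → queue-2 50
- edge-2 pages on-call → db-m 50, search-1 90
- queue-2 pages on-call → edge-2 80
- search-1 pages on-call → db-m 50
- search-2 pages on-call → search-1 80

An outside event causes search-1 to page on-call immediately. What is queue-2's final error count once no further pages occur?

50

Round 1 — search-1 pages on-call (initial).
  db-m: +50 → 50 ≥ 40
Round 2 — db-m pages on-call.
  queue-2: +50 → 50 < 120
No further pages.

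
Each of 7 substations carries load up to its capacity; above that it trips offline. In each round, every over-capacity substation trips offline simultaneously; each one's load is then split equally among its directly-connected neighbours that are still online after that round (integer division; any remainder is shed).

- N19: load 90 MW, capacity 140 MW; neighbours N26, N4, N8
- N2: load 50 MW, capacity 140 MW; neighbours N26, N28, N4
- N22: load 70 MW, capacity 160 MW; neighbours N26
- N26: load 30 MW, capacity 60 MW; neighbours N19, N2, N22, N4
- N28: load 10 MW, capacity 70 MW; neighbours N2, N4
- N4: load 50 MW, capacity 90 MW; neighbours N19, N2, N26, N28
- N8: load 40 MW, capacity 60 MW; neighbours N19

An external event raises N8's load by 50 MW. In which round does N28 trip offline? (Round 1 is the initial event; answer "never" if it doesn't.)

Round 1 — N8 at 90 > 60. N8 trips offline.
  N8 sheds 90 MW to N19: 90 each.
    N19: 90+90 = 180 > 140
Round 2 — N19 trips offline.
  N19 sheds 180 MW to N26, N4: 90 each.
    N26: 30+90 = 120 > 60
    N4: 50+90 = 140 > 90
Round 3 — N26, N4 trip offline.
  N26 sheds 120 MW to N2, N22: 60 each.
    N2: 50+60 = 110 ≤ 140
    N22: 70+60 = 130 ≤ 160
  N4 sheds 140 MW to N2, N28: 70 each.
    N2: 110+70 = 180 > 140
    N28: 10+70 = 80 > 70
Round 4 — N2, N28 trip offline.
  N2 sheds 180 MW: no online neighbours, lost.
  N28 sheds 80 MW: no online neighbours, lost.
No further trips.

4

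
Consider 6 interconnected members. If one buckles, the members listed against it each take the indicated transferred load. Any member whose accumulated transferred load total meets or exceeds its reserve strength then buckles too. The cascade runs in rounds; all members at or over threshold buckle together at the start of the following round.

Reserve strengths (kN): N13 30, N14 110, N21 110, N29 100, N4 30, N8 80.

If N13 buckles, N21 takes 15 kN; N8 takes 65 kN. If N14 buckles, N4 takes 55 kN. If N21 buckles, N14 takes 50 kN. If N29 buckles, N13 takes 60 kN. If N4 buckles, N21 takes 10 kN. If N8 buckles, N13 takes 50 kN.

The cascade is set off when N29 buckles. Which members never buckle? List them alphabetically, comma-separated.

Round 1 — N29 buckles (initial).
  N13: +60 → 60 ≥ 30
Round 2 — N13 buckles.
  N21: +15 → 15 < 110
  N8: +65 → 65 < 80
No further bucklings.

N14, N21, N4, N8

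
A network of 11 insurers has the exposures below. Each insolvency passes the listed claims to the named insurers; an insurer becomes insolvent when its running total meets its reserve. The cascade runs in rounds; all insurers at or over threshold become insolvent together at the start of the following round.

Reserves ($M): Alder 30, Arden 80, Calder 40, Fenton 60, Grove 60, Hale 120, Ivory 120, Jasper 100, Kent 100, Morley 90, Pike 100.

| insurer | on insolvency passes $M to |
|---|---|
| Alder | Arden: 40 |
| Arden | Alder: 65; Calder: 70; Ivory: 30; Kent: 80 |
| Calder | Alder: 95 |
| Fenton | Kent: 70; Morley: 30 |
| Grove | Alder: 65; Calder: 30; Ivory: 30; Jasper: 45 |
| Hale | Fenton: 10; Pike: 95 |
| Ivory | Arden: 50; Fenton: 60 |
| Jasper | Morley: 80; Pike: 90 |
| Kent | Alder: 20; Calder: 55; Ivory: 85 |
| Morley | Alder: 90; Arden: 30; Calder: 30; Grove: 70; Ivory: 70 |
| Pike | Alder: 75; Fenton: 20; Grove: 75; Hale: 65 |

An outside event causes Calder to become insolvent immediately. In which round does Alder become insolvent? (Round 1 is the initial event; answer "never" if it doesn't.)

2

Round 1 — Calder becomes insolvent (initial).
  Alder: +95 → 95 ≥ 30
Round 2 — Alder becomes insolvent.
  Arden: +40 → 40 < 80
No further insolvencies.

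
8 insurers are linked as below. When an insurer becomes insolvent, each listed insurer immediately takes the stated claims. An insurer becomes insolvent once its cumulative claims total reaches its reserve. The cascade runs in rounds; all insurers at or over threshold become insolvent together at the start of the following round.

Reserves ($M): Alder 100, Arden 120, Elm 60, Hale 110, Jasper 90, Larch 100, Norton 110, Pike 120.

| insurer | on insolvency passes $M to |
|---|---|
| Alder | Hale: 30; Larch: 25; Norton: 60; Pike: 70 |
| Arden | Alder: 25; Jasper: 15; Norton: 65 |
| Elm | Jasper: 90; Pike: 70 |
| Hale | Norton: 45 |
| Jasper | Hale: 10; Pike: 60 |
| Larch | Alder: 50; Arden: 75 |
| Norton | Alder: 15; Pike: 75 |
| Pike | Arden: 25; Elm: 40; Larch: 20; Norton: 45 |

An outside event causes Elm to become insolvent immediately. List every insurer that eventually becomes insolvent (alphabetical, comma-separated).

Elm, Jasper, Pike

Round 1 — Elm becomes insolvent (initial).
  Jasper: +90 → 90 ≥ 90
  Pike: +70 → 70 < 120
Round 2 — Jasper becomes insolvent.
  Hale: +10 → 10 < 110
  Pike: +60 → 130 ≥ 120
Round 3 — Pike becomes insolvent.
  Arden: +25 → 25 < 120
  Larch: +20 → 20 < 100
  Norton: +45 → 45 < 110
No further insolvencies.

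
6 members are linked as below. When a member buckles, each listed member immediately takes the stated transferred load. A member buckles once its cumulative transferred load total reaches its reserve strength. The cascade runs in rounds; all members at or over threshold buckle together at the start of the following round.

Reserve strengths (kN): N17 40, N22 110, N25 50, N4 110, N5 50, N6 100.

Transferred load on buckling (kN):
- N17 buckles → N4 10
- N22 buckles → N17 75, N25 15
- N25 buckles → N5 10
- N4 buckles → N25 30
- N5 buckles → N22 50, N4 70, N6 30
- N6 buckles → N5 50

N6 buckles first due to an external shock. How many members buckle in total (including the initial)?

2

Round 1 — N6 buckles (initial).
  N5: +50 → 50 ≥ 50
Round 2 — N5 buckles.
  N22: +50 → 50 < 110
  N4: +70 → 70 < 110
No further bucklings.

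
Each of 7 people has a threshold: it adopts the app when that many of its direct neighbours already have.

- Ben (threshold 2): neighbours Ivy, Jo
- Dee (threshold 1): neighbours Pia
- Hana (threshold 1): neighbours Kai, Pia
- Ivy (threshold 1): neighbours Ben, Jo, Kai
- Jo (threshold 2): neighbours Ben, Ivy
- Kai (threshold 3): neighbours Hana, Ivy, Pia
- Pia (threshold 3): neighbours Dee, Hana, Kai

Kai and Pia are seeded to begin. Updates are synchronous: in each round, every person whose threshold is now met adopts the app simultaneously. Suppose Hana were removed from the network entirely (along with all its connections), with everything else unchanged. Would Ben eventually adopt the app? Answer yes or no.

With Hana removed:
Round 1 — Kai, Pia adopt the app (initial).
Round 2 — checking thresholds:
  Dee: 1 of 1 neighbours ≥ 1, adopts the app.
  Ivy: 1 of 3 neighbours ≥ 1, adopts the app.
Round 3 — no new adoptions; cascade stops.

no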